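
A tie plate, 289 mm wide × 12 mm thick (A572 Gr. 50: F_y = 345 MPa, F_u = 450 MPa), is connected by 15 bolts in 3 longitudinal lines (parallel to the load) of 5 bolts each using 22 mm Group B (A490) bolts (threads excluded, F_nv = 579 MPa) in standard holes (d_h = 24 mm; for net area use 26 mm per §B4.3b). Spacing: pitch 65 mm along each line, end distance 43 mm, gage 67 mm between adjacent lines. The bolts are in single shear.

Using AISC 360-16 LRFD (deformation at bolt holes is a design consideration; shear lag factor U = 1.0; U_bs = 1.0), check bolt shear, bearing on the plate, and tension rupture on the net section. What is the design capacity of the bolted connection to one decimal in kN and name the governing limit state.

Bolt shear: A_b = π(22)²/4 = 380.13 mm². φR_n = 0.75 × 579 × 380.13 × 15 × 1 = 2476.1 kN.
Bearing (12 mm plate, F_u = 450 MPa): end bolts L_c = 43 − 24/2 = 31, R_n = min(1.2×31×12×450, 2.4×22×12×450) = 200.88 kN/bolt; interior L_c = 65 − 24 = 41, R_n = 265.68 kN/bolt. φR_n = 0.75 × (3×200.88 + 12×265.68) = 2843.1 kN.
Tension rupture (net): A_n = (289 − 3×26)×12 = 2532 mm² (U = 1.0, A_e = A_n). φR_n = 0.75 × 450 × 2532 = 854.6 kN.
Governing: min(2476.1, 2843.1, 854.6) = 854.6 kN → net-section rupture.

854.6 kN (net-section rupture governs)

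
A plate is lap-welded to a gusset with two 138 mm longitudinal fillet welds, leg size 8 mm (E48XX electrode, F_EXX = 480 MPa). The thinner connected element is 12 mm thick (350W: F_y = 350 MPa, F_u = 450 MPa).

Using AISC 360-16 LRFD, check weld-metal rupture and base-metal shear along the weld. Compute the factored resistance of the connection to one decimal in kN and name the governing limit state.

Weld metal: throat = 0.707×8 = 5.656 mm, L = 2×138 = 276 mm. φR_n = 0.75 × 0.6 × 480 × 5.656 × 276 = 337.2 kN.
Base metal shear (12 mm plate): yield φR_n = 1.0×0.6×350×12×276 = 695.5 kN; rupture φR_n = 0.75×0.6×450×12×276 = 670.7 kN; take 670.7 kN (rupture).
Governing: min(337.2, 670.7) = 337.2 kN → weld metal.

337.2 kN (weld metal governs)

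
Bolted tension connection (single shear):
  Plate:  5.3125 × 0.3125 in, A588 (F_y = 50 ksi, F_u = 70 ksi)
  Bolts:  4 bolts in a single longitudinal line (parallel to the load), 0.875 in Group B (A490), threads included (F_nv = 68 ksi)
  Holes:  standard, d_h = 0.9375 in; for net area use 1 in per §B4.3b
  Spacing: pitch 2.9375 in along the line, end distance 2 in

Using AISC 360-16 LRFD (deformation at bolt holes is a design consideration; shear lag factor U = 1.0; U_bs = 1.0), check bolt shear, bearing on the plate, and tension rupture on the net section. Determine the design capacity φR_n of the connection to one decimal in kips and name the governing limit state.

70.8 kips (net-section rupture governs)

Bolt shear: A_b = π(0.875)²/4 = 0.60132 in². φR_n = 0.75 × 68 × 0.60132 × 4 × 1 = 122.7 kips.
Bearing (0.3125 in plate, F_u = 70 ksi): end bolts L_c = 2 − 0.9375/2 = 1.53125, R_n = min(1.2×1.53125×0.3125×70, 2.4×0.875×0.3125×70) = 40.195 kips/bolt; interior L_c = 2.9375 − 0.9375 = 2, R_n = 45.938 kips/bolt. φR_n = 0.75 × (1×40.195 + 3×45.938) = 133.5 kips.
Tension rupture (net): A_n = (5.3125 − 1×1)×0.3125 = 1.3477 in² (U = 1.0, A_e = A_n). φR_n = 0.75 × 70 × 1.3477 = 70.8 kips.
Governing: min(122.7, 133.5, 70.8) = 70.8 kips → net-section rupture.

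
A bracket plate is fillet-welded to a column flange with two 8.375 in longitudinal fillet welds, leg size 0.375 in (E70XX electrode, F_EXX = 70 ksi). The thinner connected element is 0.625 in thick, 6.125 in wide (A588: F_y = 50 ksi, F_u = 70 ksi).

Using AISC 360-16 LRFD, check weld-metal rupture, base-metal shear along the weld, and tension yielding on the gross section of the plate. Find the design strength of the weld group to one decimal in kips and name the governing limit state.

Weld metal: throat = 0.707×0.375 = 0.26513 in, L = 2×8.375 = 16.75 in. φR_n = 0.75 × 0.6 × 70 × 0.26513 × 16.75 = 139.9 kips.
Base metal shear (0.625 in plate): yield φR_n = 1.0×0.6×50×0.625×16.75 = 314.1 kips; rupture φR_n = 0.75×0.6×70×0.625×16.75 = 329.8 kips; take 314.1 kips (yield).
Tension yield (gross): A_g = 6.125×0.625 = 3.8281 in². φR_n = 0.90 × 50 × 3.8281 = 172.3 kips.
Governing: min(139.9, 314.1, 172.3) = 139.9 kips → weld metal.

139.9 kips (weld metal governs)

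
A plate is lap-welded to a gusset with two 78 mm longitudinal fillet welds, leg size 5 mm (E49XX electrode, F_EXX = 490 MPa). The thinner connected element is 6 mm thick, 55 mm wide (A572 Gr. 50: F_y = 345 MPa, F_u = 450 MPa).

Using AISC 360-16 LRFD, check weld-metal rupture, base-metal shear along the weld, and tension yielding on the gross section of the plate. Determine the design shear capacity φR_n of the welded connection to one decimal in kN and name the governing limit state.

102.5 kN (gross-section yield governs)

Weld metal: throat = 0.707×5 = 3.535 mm, L = 2×78 = 156 mm. φR_n = 0.75 × 0.6 × 490 × 3.535 × 156 = 121.6 kN.
Base metal shear (6 mm plate): yield φR_n = 1.0×0.6×345×6×156 = 193.8 kN; rupture φR_n = 0.75×0.6×450×6×156 = 189.5 kN; take 189.5 kN (rupture).
Tension yield (gross): A_g = 55×6 = 330 mm². φR_n = 0.90 × 345 × 330 = 102.5 kN.
Governing: min(121.6, 189.5, 102.5) = 102.5 kN → gross-section yield.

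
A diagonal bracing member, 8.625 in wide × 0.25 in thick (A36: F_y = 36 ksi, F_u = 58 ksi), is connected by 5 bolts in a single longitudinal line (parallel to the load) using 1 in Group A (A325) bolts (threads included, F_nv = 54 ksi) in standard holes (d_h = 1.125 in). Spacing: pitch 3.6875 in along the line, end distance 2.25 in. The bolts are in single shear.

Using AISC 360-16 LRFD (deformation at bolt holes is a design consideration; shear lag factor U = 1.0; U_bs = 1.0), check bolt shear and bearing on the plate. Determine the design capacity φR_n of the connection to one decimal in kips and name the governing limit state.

Bolt shear: A_b = π(1)²/4 = 0.7854 in². φR_n = 0.75 × 54 × 0.7854 × 5 × 1 = 159.0 kips.
Bearing (0.25 in plate, F_u = 58 ksi): end bolts L_c = 2.25 − 1.125/2 = 1.6875, R_n = min(1.2×1.6875×0.25×58, 2.4×1×0.25×58) = 29.363 kips/bolt; interior L_c = 3.6875 − 1.125 = 2.5625, R_n = 34.8 kips/bolt. φR_n = 0.75 × (1×29.363 + 4×34.8) = 126.4 kips.
Governing: min(159.0, 126.4) = 126.4 kips → bearing.

126.4 kips (bearing governs)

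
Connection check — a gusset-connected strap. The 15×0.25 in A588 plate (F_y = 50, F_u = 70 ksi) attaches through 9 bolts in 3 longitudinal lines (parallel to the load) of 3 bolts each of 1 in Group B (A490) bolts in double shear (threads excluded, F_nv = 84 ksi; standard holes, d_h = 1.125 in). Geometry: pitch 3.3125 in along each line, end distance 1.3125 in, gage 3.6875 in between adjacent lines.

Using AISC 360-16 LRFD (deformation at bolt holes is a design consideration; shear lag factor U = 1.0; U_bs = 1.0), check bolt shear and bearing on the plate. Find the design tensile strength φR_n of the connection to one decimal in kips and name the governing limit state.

224.4 kips (bearing governs)

Bolt shear: A_b = π(1)²/4 = 0.7854 in². φR_n = 0.75 × 84 × 0.7854 × 9 × 2 = 890.6 kips.
Bearing (0.25 in plate, F_u = 70 ksi): end bolts L_c = 1.3125 − 1.125/2 = 0.75, R_n = min(1.2×0.75×0.25×70, 2.4×1×0.25×70) = 15.75 kips/bolt; interior L_c = 3.3125 − 1.125 = 2.1875, R_n = 42 kips/bolt. φR_n = 0.75 × (3×15.75 + 6×42) = 224.4 kips.
Governing: min(890.6, 224.4) = 224.4 kips → bearing.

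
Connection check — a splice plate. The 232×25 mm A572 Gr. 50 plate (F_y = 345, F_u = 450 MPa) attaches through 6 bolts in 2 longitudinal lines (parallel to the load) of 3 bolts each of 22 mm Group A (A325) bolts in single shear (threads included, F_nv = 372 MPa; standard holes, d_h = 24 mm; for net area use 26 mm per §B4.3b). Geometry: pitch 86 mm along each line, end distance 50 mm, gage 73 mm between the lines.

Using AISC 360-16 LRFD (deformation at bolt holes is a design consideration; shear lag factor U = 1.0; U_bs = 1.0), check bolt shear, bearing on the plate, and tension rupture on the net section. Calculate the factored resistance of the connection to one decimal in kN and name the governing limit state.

Bolt shear: A_b = π(22)²/4 = 380.13 mm². φR_n = 0.75 × 372 × 380.13 × 6 × 1 = 636.3 kN.
Bearing (25 mm plate, F_u = 450 MPa): end bolts L_c = 50 − 24/2 = 38, R_n = min(1.2×38×25×450, 2.4×22×25×450) = 513 kN/bolt; interior L_c = 86 − 24 = 62, R_n = 594 kN/bolt. φR_n = 0.75 × (2×513 + 4×594) = 2551.5 kN.
Tension rupture (net): A_n = (232 − 2×26)×25 = 4500 mm² (U = 1.0, A_e = A_n). φR_n = 0.75 × 450 × 4500 = 1518.8 kN.
Governing: min(636.3, 2551.5, 1518.8) = 636.3 kN → bolt shear.

636.3 kN (bolt shear governs)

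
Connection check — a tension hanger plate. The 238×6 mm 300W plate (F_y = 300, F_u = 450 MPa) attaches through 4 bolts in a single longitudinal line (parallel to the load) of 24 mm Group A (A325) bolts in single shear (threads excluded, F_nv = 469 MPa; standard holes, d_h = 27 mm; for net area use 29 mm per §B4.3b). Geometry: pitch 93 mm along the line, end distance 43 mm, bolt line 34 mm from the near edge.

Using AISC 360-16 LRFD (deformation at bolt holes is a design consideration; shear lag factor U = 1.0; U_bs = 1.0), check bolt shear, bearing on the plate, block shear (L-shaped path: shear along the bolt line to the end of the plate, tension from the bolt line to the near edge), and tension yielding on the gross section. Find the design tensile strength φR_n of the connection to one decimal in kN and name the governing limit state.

Bolt shear: A_b = π(24)²/4 = 452.39 mm². φR_n = 0.75 × 469 × 452.39 × 4 × 1 = 636.5 kN.
Bearing (6 mm plate, F_u = 450 MPa): end bolts L_c = 43 − 27/2 = 29.5, R_n = min(1.2×29.5×6×450, 2.4×24×6×450) = 95.58 kN/bolt; interior L_c = 93 − 27 = 66, R_n = 155.52 kN/bolt. φR_n = 0.75 × (1×95.58 + 3×155.52) = 421.6 kN.
Block shear: shear path 1×[43+3×93] = 1×322 mm, A_gv = 1932, A_nv = 1×(322 − 3.5×29)×6 = 1323 mm²; tension to near edge: (34 − 0.5×29)×6 = 117 mm². R_n = min(0.6×450×1323, 0.6×300×1932) + 1.0×450×117 = min(357.21, 347.76) + 52.65 = 400.41 kN. φR_n = 0.75 × 400.41 = 300.3 kN.
Tension yield (gross): A_g = 238×6 = 1428 mm². φR_n = 0.90 × 300 × 1428 = 385.6 kN.
Governing: min(636.5, 421.6, 300.3, 385.6) = 300.3 kN → block shear.

300.3 kN (block shear governs)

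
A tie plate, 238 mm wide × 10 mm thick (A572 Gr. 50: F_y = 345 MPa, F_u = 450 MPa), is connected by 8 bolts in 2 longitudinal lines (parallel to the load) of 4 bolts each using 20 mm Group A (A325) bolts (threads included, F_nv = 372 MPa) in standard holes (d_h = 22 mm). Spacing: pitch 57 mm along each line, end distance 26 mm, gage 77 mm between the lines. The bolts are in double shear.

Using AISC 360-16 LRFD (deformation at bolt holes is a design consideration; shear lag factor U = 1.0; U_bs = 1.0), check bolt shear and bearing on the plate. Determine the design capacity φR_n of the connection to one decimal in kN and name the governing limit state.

972.0 kN (bearing governs)

Bolt shear: A_b = π(20)²/4 = 314.16 mm². φR_n = 0.75 × 372 × 314.16 × 8 × 2 = 1402.4 kN.
Bearing (10 mm plate, F_u = 450 MPa): end bolts L_c = 26 − 22/2 = 15, R_n = min(1.2×15×10×450, 2.4×20×10×450) = 81 kN/bolt; interior L_c = 57 − 22 = 35, R_n = 189 kN/bolt. φR_n = 0.75 × (2×81 + 6×189) = 972.0 kN.
Governing: min(1402.4, 972.0) = 972.0 kN → bearing.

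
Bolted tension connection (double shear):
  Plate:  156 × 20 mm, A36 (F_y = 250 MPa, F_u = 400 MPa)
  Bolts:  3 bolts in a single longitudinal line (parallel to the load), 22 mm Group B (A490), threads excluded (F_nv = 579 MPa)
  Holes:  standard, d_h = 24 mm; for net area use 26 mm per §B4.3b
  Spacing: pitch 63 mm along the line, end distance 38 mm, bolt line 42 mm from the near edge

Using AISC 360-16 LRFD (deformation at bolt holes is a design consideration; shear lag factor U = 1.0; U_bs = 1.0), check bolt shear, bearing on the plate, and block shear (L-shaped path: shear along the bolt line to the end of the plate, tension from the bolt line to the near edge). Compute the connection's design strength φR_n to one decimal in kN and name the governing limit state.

530.4 kN (block shear governs)

Bolt shear: A_b = π(22)²/4 = 380.13 mm². φR_n = 0.75 × 579 × 380.13 × 3 × 2 = 990.4 kN.
Bearing (20 mm plate, F_u = 400 MPa): end bolts L_c = 38 − 24/2 = 26, R_n = min(1.2×26×20×400, 2.4×22×20×400) = 249.6 kN/bolt; interior L_c = 63 − 24 = 39, R_n = 374.4 kN/bolt. φR_n = 0.75 × (1×249.6 + 2×374.4) = 748.8 kN.
Block shear: shear path 1×[38+2×63] = 1×164 mm, A_gv = 3280, A_nv = 1×(164 − 2.5×26)×20 = 1980 mm²; tension to near edge: (42 − 0.5×26)×20 = 580 mm². R_n = min(0.6×400×1980, 0.6×250×3280) + 1.0×400×580 = min(475.2, 492) + 232 = 707.2 kN. φR_n = 0.75 × 707.2 = 530.4 kN.
Governing: min(990.4, 748.8, 530.4) = 530.4 kN → block shear.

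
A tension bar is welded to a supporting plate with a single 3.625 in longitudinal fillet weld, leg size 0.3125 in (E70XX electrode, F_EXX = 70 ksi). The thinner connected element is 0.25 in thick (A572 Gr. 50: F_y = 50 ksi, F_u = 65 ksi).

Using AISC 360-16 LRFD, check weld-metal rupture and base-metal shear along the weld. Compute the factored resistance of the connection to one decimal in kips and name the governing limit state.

25.2 kips (weld metal governs)

Weld metal: throat = 0.707×0.3125 = 0.22094 in, L = 3.625 in. φR_n = 0.75 × 0.6 × 70 × 0.22094 × 3.625 = 25.2 kips.
Base metal shear (0.25 in plate): yield φR_n = 1.0×0.6×50×0.25×3.625 = 27.2 kips; rupture φR_n = 0.75×0.6×65×0.25×3.625 = 26.5 kips; take 26.5 kips (rupture).
Governing: min(25.2, 26.5) = 25.2 kips → weld metal.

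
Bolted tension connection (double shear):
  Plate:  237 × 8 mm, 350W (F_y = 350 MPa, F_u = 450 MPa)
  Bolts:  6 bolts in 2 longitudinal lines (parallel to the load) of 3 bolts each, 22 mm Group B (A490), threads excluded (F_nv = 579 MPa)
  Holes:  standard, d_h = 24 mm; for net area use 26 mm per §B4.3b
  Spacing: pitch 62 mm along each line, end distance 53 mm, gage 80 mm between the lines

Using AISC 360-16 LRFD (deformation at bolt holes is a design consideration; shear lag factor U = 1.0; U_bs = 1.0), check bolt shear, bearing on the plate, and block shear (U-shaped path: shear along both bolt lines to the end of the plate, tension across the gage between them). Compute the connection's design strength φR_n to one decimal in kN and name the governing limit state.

508.7 kN (block shear governs)

Bolt shear: A_b = π(22)²/4 = 380.13 mm². φR_n = 0.75 × 579 × 380.13 × 6 × 2 = 1980.9 kN.
Bearing (8 mm plate, F_u = 450 MPa): end bolts L_c = 53 − 24/2 = 41, R_n = min(1.2×41×8×450, 2.4×22×8×450) = 177.12 kN/bolt; interior L_c = 62 − 24 = 38, R_n = 164.16 kN/bolt. φR_n = 0.75 × (2×177.12 + 4×164.16) = 758.2 kN.
Block shear: shear path 2×[53+2×62] = 2×177 mm, A_gv = 2832, A_nv = 2×(177 − 2.5×26)×8 = 1792 mm²; tension across gage: (80 − 1×26)×8 = 432 mm². R_n = min(0.6×450×1792, 0.6×350×2832) + 1.0×450×432 = min(483.84, 594.72) + 194.4 = 678.24 kN. φR_n = 0.75 × 678.24 = 508.7 kN.
Governing: min(1980.9, 758.2, 508.7) = 508.7 kN → block shear.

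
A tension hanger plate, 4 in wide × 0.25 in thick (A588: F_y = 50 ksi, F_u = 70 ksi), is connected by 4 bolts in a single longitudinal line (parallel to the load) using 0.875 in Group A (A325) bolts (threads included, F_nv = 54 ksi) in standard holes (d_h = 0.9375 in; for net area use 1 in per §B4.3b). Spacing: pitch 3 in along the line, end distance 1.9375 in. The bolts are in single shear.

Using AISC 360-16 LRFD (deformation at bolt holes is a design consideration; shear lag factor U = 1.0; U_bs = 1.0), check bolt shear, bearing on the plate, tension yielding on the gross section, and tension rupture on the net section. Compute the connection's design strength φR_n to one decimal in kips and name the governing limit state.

Bolt shear: A_b = π(0.875)²/4 = 0.60132 in². φR_n = 0.75 × 54 × 0.60132 × 4 × 1 = 97.4 kips.
Bearing (0.25 in plate, F_u = 70 ksi): end bolts L_c = 1.9375 − 0.9375/2 = 1.46875, R_n = min(1.2×1.46875×0.25×70, 2.4×0.875×0.25×70) = 30.844 kips/bolt; interior L_c = 3 − 0.9375 = 2.0625, R_n = 36.75 kips/bolt. φR_n = 0.75 × (1×30.844 + 3×36.75) = 105.8 kips.
Tension yield (gross): A_g = 4×0.25 = 1 in². φR_n = 0.90 × 50 × 1 = 45.0 kips.
Tension rupture (net): A_n = (4 − 1×1)×0.25 = 0.75 in² (U = 1.0, A_e = A_n). φR_n = 0.75 × 70 × 0.75 = 39.4 kips.
Governing: min(97.4, 105.8, 45.0, 39.4) = 39.4 kips → net-section rupture.

39.4 kips (net-section rupture governs)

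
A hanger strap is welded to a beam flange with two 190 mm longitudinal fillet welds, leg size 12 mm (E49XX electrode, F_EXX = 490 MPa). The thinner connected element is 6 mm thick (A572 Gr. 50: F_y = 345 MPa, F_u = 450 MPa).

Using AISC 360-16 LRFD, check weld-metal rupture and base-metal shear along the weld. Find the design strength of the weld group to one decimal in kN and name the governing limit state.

Weld metal: throat = 0.707×12 = 8.484 mm, L = 2×190 = 380 mm. φR_n = 0.75 × 0.6 × 490 × 8.484 × 380 = 710.9 kN.
Base metal shear (6 mm plate): yield φR_n = 1.0×0.6×345×6×380 = 472.0 kN; rupture φR_n = 0.75×0.6×450×6×380 = 461.7 kN; take 461.7 kN (rupture).
Governing: min(710.9, 461.7) = 461.7 kN → base-metal shear.

461.7 kN (base-metal shear governs)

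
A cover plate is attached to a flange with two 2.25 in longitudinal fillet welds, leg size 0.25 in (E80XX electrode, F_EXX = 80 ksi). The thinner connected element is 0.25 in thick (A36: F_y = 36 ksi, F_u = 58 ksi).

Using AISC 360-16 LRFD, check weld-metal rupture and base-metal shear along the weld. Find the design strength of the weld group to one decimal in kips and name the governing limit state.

Weld metal: throat = 0.707×0.25 = 0.17675 in, L = 2×2.25 = 4.5 in. φR_n = 0.75 × 0.6 × 80 × 0.17675 × 4.5 = 28.6 kips.
Base metal shear (0.25 in plate): yield φR_n = 1.0×0.6×36×0.25×4.5 = 24.3 kips; rupture φR_n = 0.75×0.6×58×0.25×4.5 = 29.4 kips; take 24.3 kips (yield).
Governing: min(28.6, 24.3) = 24.3 kips → base-metal shear.

24.3 kips (base-metal shear governs)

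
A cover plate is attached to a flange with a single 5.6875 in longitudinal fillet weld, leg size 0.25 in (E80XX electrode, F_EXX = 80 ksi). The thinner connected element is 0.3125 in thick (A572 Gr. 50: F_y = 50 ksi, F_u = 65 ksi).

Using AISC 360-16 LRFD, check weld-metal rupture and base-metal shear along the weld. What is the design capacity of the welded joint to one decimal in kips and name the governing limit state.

36.2 kips (weld metal governs)

Weld metal: throat = 0.707×0.25 = 0.17675 in, L = 5.6875 in. φR_n = 0.75 × 0.6 × 80 × 0.17675 × 5.6875 = 36.2 kips.
Base metal shear (0.3125 in plate): yield φR_n = 1.0×0.6×50×0.3125×5.6875 = 53.3 kips; rupture φR_n = 0.75×0.6×65×0.3125×5.6875 = 52.0 kips; take 52.0 kips (rupture).
Governing: min(36.2, 52.0) = 36.2 kips → weld metal.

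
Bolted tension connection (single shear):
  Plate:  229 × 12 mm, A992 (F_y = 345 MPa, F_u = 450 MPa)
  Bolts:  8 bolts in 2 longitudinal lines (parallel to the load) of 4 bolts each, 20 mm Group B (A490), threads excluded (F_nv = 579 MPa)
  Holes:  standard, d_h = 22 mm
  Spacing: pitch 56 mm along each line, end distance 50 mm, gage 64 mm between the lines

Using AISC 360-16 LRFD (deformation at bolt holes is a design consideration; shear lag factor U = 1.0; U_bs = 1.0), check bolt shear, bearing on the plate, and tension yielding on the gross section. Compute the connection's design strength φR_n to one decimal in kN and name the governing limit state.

Bolt shear: A_b = π(20)²/4 = 314.16 mm². φR_n = 0.75 × 579 × 314.16 × 8 × 1 = 1091.4 kN.
Bearing (12 mm plate, F_u = 450 MPa): end bolts L_c = 50 − 22/2 = 39, R_n = min(1.2×39×12×450, 2.4×20×12×450) = 252.72 kN/bolt; interior L_c = 56 − 22 = 34, R_n = 220.32 kN/bolt. φR_n = 0.75 × (2×252.72 + 6×220.32) = 1370.5 kN.
Tension yield (gross): A_g = 229×12 = 2748 mm². φR_n = 0.90 × 345 × 2748 = 853.3 kN.
Governing: min(1091.4, 1370.5, 853.3) = 853.3 kN → gross-section yield.

853.3 kN (gross-section yield governs)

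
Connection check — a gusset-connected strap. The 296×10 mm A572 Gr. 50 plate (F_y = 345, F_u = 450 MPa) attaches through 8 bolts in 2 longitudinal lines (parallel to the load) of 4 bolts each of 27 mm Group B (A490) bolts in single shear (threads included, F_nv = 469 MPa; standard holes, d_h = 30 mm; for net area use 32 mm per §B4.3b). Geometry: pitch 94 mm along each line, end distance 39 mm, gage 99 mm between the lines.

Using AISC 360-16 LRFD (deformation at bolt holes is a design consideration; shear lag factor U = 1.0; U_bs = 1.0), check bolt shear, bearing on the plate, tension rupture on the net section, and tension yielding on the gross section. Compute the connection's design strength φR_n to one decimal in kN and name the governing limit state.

783.0 kN (net-section rupture governs)

Bolt shear: A_b = π(27)²/4 = 572.56 mm². φR_n = 0.75 × 469 × 572.56 × 8 × 1 = 1611.2 kN.
Bearing (10 mm plate, F_u = 450 MPa): end bolts L_c = 39 − 30/2 = 24, R_n = min(1.2×24×10×450, 2.4×27×10×450) = 129.6 kN/bolt; interior L_c = 94 − 30 = 64, R_n = 291.6 kN/bolt. φR_n = 0.75 × (2×129.6 + 6×291.6) = 1506.6 kN.
Tension rupture (net): A_n = (296 − 2×32)×10 = 2320 mm² (U = 1.0, A_e = A_n). φR_n = 0.75 × 450 × 2320 = 783.0 kN.
Tension yield (gross): A_g = 296×10 = 2960 mm². φR_n = 0.90 × 345 × 2960 = 919.1 kN.
Governing: min(1611.2, 1506.6, 783.0, 919.1) = 783.0 kN → net-section rupture.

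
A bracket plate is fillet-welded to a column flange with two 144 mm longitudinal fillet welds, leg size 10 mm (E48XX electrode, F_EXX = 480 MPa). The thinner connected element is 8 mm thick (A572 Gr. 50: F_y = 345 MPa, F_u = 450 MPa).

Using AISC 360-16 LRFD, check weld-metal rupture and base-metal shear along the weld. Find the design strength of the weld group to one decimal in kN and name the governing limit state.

Weld metal: throat = 0.707×10 = 7.07 mm, L = 2×144 = 288 mm. φR_n = 0.75 × 0.6 × 480 × 7.07 × 288 = 439.8 kN.
Base metal shear (8 mm plate): yield φR_n = 1.0×0.6×345×8×288 = 476.9 kN; rupture φR_n = 0.75×0.6×450×8×288 = 466.6 kN; take 466.6 kN (rupture).
Governing: min(439.8, 466.6) = 439.8 kN → weld metal.

439.8 kN (weld metal governs)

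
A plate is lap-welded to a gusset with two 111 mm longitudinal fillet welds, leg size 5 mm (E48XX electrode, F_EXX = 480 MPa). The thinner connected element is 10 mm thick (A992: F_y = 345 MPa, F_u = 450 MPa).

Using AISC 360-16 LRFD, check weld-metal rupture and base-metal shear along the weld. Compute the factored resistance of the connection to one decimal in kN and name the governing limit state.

Weld metal: throat = 0.707×5 = 3.535 mm, L = 2×111 = 222 mm. φR_n = 0.75 × 0.6 × 480 × 3.535 × 222 = 169.5 kN.
Base metal shear (10 mm plate): yield φR_n = 1.0×0.6×345×10×222 = 459.5 kN; rupture φR_n = 0.75×0.6×450×10×222 = 449.6 kN; take 449.6 kN (rupture).
Governing: min(169.5, 449.6) = 169.5 kN → weld metal.

169.5 kN (weld metal governs)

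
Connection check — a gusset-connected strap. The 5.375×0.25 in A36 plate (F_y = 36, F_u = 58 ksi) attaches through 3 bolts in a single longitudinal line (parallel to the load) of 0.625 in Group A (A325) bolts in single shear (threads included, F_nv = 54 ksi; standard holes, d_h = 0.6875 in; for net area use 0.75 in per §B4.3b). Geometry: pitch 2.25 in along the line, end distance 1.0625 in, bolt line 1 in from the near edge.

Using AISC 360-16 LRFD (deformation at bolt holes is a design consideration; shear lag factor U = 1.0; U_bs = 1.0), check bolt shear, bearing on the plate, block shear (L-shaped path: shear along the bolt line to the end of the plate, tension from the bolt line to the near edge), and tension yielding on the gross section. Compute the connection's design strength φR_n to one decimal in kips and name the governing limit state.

29.3 kips (block shear governs)

Bolt shear: A_b = π(0.625)²/4 = 0.3068 in². φR_n = 0.75 × 54 × 0.3068 × 3 × 1 = 37.3 kips.
Bearing (0.25 in plate, F_u = 58 ksi): end bolts L_c = 1.0625 − 0.6875/2 = 0.71875, R_n = min(1.2×0.71875×0.25×58, 2.4×0.625×0.25×58) = 12.506 kips/bolt; interior L_c = 2.25 − 0.6875 = 1.5625, R_n = 21.75 kips/bolt. φR_n = 0.75 × (1×12.506 + 2×21.75) = 42.0 kips.
Block shear: shear path 1×[1.0625+2×2.25] = 1×5.5625 in, A_gv = 1.3906, A_nv = 1×(5.5625 − 2.5×0.75)×0.25 = 0.92188 in²; tension to near edge: (1 − 0.5×0.75)×0.25 = 0.15625 in². R_n = min(0.6×58×0.92188, 0.6×36×1.3906) + 1.0×58×0.15625 = min(32.081, 30.037) + 9.0625 = 39.1 kips. φR_n = 0.75 × 39.1 = 29.3 kips.
Tension yield (gross): A_g = 5.375×0.25 = 1.3438 in². φR_n = 0.90 × 36 × 1.3438 = 43.5 kips.
Governing: min(37.3, 42.0, 29.3, 43.5) = 29.3 kips → block shear.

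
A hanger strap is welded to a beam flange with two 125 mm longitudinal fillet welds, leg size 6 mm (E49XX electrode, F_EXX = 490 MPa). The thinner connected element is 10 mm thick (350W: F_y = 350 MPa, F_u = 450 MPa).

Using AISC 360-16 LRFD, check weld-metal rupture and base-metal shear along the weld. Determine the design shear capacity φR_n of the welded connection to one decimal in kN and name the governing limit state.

Weld metal: throat = 0.707×6 = 4.242 mm, L = 2×125 = 250 mm. φR_n = 0.75 × 0.6 × 490 × 4.242 × 250 = 233.8 kN.
Base metal shear (10 mm plate): yield φR_n = 1.0×0.6×350×10×250 = 525.0 kN; rupture φR_n = 0.75×0.6×450×10×250 = 506.3 kN; take 506.3 kN (rupture).
Governing: min(233.8, 506.3) = 233.8 kN → weld metal.

233.8 kN (weld metal governs)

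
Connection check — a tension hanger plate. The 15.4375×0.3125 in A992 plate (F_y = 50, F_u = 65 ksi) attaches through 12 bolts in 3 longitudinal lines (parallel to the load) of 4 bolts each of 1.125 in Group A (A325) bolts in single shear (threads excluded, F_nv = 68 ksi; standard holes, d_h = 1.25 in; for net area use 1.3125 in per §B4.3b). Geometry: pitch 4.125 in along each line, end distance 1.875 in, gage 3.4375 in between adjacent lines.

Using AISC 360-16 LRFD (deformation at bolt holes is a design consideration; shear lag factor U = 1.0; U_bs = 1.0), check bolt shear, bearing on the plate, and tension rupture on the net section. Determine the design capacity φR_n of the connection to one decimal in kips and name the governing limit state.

Bolt shear: A_b = π(1.125)²/4 = 0.99402 in². φR_n = 0.75 × 68 × 0.99402 × 12 × 1 = 608.3 kips.
Bearing (0.3125 in plate, F_u = 65 ksi): end bolts L_c = 1.875 − 1.25/2 = 1.25, R_n = min(1.2×1.25×0.3125×65, 2.4×1.125×0.3125×65) = 30.469 kips/bolt; interior L_c = 4.125 − 1.25 = 2.875, R_n = 54.844 kips/bolt. φR_n = 0.75 × (3×30.469 + 9×54.844) = 438.8 kips.
Tension rupture (net): A_n = (15.4375 − 3×1.3125)×0.3125 = 3.5938 in² (U = 1.0, A_e = A_n). φR_n = 0.75 × 65 × 3.5938 = 175.2 kips.
Governing: min(608.3, 438.8, 175.2) = 175.2 kips → net-section rupture.

175.2 kips (net-section rupture governs)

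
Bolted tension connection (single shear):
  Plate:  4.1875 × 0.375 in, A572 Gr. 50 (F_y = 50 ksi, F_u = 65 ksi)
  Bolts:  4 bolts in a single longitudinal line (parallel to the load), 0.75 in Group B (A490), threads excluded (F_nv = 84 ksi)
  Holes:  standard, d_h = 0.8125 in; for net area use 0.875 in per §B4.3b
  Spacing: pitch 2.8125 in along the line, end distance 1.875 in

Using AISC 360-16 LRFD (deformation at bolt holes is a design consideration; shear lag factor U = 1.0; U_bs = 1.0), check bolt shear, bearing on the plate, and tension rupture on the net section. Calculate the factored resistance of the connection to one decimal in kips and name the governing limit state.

Bolt shear: A_b = π(0.75)²/4 = 0.44179 in². φR_n = 0.75 × 84 × 0.44179 × 4 × 1 = 111.3 kips.
Bearing (0.375 in plate, F_u = 65 ksi): end bolts L_c = 1.875 − 0.8125/2 = 1.46875, R_n = min(1.2×1.46875×0.375×65, 2.4×0.75×0.375×65) = 42.961 kips/bolt; interior L_c = 2.8125 − 0.8125 = 2, R_n = 43.875 kips/bolt. φR_n = 0.75 × (1×42.961 + 3×43.875) = 130.9 kips.
Tension rupture (net): A_n = (4.1875 − 1×0.875)×0.375 = 1.2422 in² (U = 1.0, A_e = A_n). φR_n = 0.75 × 65 × 1.2422 = 60.6 kips.
Governing: min(111.3, 130.9, 60.6) = 60.6 kips → net-section rupture.

60.6 kips (net-section rupture governs)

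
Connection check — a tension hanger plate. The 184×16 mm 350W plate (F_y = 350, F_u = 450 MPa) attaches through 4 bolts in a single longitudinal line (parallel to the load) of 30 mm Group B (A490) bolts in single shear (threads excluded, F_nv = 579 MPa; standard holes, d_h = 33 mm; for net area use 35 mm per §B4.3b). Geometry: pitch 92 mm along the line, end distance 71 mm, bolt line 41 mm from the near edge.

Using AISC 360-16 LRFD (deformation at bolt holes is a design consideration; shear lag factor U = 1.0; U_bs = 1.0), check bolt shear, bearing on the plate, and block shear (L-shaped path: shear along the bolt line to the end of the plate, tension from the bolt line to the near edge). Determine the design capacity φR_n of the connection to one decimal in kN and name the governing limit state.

Bolt shear: A_b = π(30)²/4 = 706.86 mm². φR_n = 0.75 × 579 × 706.86 × 4 × 1 = 1227.8 kN.
Bearing (16 mm plate, F_u = 450 MPa): end bolts L_c = 71 − 33/2 = 54.5, R_n = min(1.2×54.5×16×450, 2.4×30×16×450) = 470.88 kN/bolt; interior L_c = 92 − 33 = 59, R_n = 509.76 kN/bolt. φR_n = 0.75 × (1×470.88 + 3×509.76) = 1500.1 kN.
Block shear: shear path 1×[71+3×92] = 1×347 mm, A_gv = 5552, A_nv = 1×(347 − 3.5×35)×16 = 3592 mm²; tension to near edge: (41 − 0.5×35)×16 = 376 mm². R_n = min(0.6×450×3592, 0.6×350×5552) + 1.0×450×376 = min(969.84, 1165.9) + 169.2 = 1139 kN. φR_n = 0.75 × 1139 = 854.3 kN.
Governing: min(1227.8, 1500.1, 854.3) = 854.3 kN → block shear.

854.3 kN (block shear governs)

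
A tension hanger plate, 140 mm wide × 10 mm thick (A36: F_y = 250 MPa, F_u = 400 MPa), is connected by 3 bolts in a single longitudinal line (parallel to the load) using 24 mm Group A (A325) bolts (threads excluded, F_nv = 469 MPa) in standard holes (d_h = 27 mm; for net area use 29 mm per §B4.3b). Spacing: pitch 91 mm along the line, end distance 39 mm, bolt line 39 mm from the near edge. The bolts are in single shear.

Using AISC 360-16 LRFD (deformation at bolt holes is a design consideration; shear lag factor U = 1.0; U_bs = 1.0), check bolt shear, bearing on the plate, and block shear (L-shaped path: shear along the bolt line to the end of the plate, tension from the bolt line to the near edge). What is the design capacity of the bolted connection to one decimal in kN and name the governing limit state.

Bolt shear: A_b = π(24)²/4 = 452.39 mm². φR_n = 0.75 × 469 × 452.39 × 3 × 1 = 477.4 kN.
Bearing (10 mm plate, F_u = 400 MPa): end bolts L_c = 39 − 27/2 = 25.5, R_n = min(1.2×25.5×10×400, 2.4×24×10×400) = 122.4 kN/bolt; interior L_c = 91 − 27 = 64, R_n = 230.4 kN/bolt. φR_n = 0.75 × (1×122.4 + 2×230.4) = 437.4 kN.
Block shear: shear path 1×[39+2×91] = 1×221 mm, A_gv = 2210, A_nv = 1×(221 − 2.5×29)×10 = 1485 mm²; tension to near edge: (39 − 0.5×29)×10 = 245 mm². R_n = min(0.6×400×1485, 0.6×250×2210) + 1.0×400×245 = min(356.4, 331.5) + 98 = 429.5 kN. φR_n = 0.75 × 429.5 = 322.1 kN.
Governing: min(477.4, 437.4, 322.1) = 322.1 kN → block shear.

322.1 kN (block shear governs)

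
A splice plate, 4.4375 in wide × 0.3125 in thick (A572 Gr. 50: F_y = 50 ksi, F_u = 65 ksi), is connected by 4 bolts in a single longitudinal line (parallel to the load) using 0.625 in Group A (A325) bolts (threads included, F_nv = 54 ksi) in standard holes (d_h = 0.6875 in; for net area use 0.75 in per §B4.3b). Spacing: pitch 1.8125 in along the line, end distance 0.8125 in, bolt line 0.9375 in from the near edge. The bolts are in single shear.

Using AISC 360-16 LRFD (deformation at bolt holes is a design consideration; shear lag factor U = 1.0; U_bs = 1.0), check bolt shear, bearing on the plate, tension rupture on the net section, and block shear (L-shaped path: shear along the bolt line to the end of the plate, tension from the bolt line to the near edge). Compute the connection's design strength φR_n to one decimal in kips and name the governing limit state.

Bolt shear: A_b = π(0.625)²/4 = 0.3068 in². φR_n = 0.75 × 54 × 0.3068 × 4 × 1 = 49.7 kips.
Bearing (0.3125 in plate, F_u = 65 ksi): end bolts L_c = 0.8125 − 0.6875/2 = 0.46875, R_n = min(1.2×0.46875×0.3125×65, 2.4×0.625×0.3125×65) = 11.426 kips/bolt; interior L_c = 1.8125 − 0.6875 = 1.125, R_n = 27.422 kips/bolt. φR_n = 0.75 × (1×11.426 + 3×27.422) = 70.3 kips.
Tension rupture (net): A_n = (4.4375 − 1×0.75)×0.3125 = 1.1523 in² (U = 1.0, A_e = A_n). φR_n = 0.75 × 65 × 1.1523 = 56.2 kips.
Block shear: shear path 1×[0.8125+3×1.8125] = 1×6.25 in, A_gv = 1.9531, A_nv = 1×(6.25 − 3.5×0.75)×0.3125 = 1.1328 in²; tension to near edge: (0.9375 − 0.5×0.75)×0.3125 = 0.17578 in². R_n = min(0.6×65×1.1328, 0.6×50×1.9531) + 1.0×65×0.17578 = min(44.179, 58.593) + 11.426 = 55.605 kips. φR_n = 0.75 × 55.605 = 41.7 kips.
Governing: min(49.7, 70.3, 56.2, 41.7) = 41.7 kips → block shear.

41.7 kips (block shear governs)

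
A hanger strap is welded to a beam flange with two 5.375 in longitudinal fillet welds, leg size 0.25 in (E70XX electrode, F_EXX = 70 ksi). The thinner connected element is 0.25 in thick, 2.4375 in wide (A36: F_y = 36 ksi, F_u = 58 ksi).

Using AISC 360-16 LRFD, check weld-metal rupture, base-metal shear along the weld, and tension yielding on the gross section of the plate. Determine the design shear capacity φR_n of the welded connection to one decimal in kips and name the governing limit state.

19.7 kips (gross-section yield governs)

Weld metal: throat = 0.707×0.25 = 0.17675 in, L = 2×5.375 = 10.75 in. φR_n = 0.75 × 0.6 × 70 × 0.17675 × 10.75 = 59.9 kips.
Base metal shear (0.25 in plate): yield φR_n = 1.0×0.6×36×0.25×10.75 = 58.1 kips; rupture φR_n = 0.75×0.6×58×0.25×10.75 = 70.1 kips; take 58.1 kips (yield).
Tension yield (gross): A_g = 2.4375×0.25 = 0.60938 in². φR_n = 0.90 × 36 × 0.60938 = 19.7 kips.
Governing: min(59.9, 58.1, 19.7) = 19.7 kips → gross-section yield.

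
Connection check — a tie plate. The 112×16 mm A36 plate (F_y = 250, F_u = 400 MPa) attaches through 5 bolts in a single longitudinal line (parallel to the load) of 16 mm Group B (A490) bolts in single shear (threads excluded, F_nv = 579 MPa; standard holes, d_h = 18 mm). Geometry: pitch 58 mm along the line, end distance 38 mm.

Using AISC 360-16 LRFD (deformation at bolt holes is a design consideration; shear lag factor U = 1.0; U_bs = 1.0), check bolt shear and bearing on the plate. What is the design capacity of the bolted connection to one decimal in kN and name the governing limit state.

436.6 kN (bolt shear governs)

Bolt shear: A_b = π(16)²/4 = 201.06 mm². φR_n = 0.75 × 579 × 201.06 × 5 × 1 = 436.6 kN.
Bearing (16 mm plate, F_u = 400 MPa): end bolts L_c = 38 − 18/2 = 29, R_n = min(1.2×29×16×400, 2.4×16×16×400) = 222.72 kN/bolt; interior L_c = 58 − 18 = 40, R_n = 245.76 kN/bolt. φR_n = 0.75 × (1×222.72 + 4×245.76) = 904.3 kN.
Governing: min(436.6, 904.3) = 436.6 kN → bolt shear.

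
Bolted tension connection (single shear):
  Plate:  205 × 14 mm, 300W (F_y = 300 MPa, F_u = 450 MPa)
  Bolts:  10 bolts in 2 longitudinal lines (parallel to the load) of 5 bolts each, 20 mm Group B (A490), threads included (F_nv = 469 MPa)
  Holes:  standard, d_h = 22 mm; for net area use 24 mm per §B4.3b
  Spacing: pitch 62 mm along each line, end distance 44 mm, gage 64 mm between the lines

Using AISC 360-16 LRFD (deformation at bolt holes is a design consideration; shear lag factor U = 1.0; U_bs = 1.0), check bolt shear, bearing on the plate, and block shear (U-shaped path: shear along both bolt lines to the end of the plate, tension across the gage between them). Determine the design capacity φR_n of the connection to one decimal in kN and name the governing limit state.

Bolt shear: A_b = π(20)²/4 = 314.16 mm². φR_n = 0.75 × 469 × 314.16 × 10 × 1 = 1105.1 kN.
Bearing (14 mm plate, F_u = 450 MPa): end bolts L_c = 44 − 22/2 = 33, R_n = min(1.2×33×14×450, 2.4×20×14×450) = 249.48 kN/bolt; interior L_c = 62 − 22 = 40, R_n = 302.4 kN/bolt. φR_n = 0.75 × (2×249.48 + 8×302.4) = 2188.6 kN.
Block shear: shear path 2×[44+4×62] = 2×292 mm, A_gv = 8176, A_nv = 2×(292 − 4.5×24)×14 = 5152 mm²; tension across gage: (64 − 1×24)×14 = 560 mm². R_n = min(0.6×450×5152, 0.6×300×8176) + 1.0×450×560 = min(1391, 1471.7) + 252 = 1643 kN. φR_n = 0.75 × 1643 = 1232.3 kN.
Governing: min(1105.1, 2188.6, 1232.3) = 1105.1 kN → bolt shear.

1105.1 kN (bolt shear governs)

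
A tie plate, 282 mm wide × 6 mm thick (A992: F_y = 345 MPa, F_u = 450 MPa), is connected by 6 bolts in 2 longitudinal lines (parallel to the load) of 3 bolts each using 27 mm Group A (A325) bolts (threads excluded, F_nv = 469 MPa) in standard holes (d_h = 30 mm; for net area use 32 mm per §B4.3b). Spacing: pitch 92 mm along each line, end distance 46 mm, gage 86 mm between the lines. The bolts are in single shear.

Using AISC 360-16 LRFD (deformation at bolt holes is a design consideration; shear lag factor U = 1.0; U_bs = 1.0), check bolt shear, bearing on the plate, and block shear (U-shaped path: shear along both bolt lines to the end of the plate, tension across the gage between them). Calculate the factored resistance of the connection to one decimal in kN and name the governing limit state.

473.9 kN (block shear governs)

Bolt shear: A_b = π(27)²/4 = 572.56 mm². φR_n = 0.75 × 469 × 572.56 × 6 × 1 = 1208.4 kN.
Bearing (6 mm plate, F_u = 450 MPa): end bolts L_c = 46 − 30/2 = 31, R_n = min(1.2×31×6×450, 2.4×27×6×450) = 100.44 kN/bolt; interior L_c = 92 − 30 = 62, R_n = 174.96 kN/bolt. φR_n = 0.75 × (2×100.44 + 4×174.96) = 675.5 kN.
Block shear: shear path 2×[46+2×92] = 2×230 mm, A_gv = 2760, A_nv = 2×(230 − 2.5×32)×6 = 1800 mm²; tension across gage: (86 − 1×32)×6 = 324 mm². R_n = min(0.6×450×1800, 0.6×345×2760) + 1.0×450×324 = min(486, 571.32) + 145.8 = 631.8 kN. φR_n = 0.75 × 631.8 = 473.9 kN.
Governing: min(1208.4, 675.5, 473.9) = 473.9 kN → block shear.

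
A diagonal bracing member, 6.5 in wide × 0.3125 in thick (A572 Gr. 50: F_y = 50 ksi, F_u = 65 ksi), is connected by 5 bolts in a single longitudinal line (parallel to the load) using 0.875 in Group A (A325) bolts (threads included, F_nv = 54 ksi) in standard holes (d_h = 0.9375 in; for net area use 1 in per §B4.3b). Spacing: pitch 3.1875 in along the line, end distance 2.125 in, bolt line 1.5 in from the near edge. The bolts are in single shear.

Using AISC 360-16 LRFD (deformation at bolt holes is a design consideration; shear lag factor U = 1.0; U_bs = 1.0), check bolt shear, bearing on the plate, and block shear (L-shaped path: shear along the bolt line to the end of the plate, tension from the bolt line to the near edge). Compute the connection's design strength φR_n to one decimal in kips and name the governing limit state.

Bolt shear: A_b = π(0.875)²/4 = 0.60132 in². φR_n = 0.75 × 54 × 0.60132 × 5 × 1 = 121.8 kips.
Bearing (0.3125 in plate, F_u = 65 ksi): end bolts L_c = 2.125 − 0.9375/2 = 1.65625, R_n = min(1.2×1.65625×0.3125×65, 2.4×0.875×0.3125×65) = 40.371 kips/bolt; interior L_c = 3.1875 − 0.9375 = 2.25, R_n = 42.656 kips/bolt. φR_n = 0.75 × (1×40.371 + 4×42.656) = 158.2 kips.
Block shear: shear path 1×[2.125+4×3.1875] = 1×14.875 in, A_gv = 4.6484, A_nv = 1×(14.875 − 4.5×1)×0.3125 = 3.2422 in²; tension to near edge: (1.5 − 0.5×1)×0.3125 = 0.3125 in². R_n = min(0.6×65×3.2422, 0.6×50×4.6484) + 1.0×65×0.3125 = min(126.45, 139.45) + 20.313 = 146.76 kips. φR_n = 0.75 × 146.76 = 110.1 kips.
Governing: min(121.8, 158.2, 110.1) = 110.1 kips → block shear.

110.1 kips (block shear governs)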